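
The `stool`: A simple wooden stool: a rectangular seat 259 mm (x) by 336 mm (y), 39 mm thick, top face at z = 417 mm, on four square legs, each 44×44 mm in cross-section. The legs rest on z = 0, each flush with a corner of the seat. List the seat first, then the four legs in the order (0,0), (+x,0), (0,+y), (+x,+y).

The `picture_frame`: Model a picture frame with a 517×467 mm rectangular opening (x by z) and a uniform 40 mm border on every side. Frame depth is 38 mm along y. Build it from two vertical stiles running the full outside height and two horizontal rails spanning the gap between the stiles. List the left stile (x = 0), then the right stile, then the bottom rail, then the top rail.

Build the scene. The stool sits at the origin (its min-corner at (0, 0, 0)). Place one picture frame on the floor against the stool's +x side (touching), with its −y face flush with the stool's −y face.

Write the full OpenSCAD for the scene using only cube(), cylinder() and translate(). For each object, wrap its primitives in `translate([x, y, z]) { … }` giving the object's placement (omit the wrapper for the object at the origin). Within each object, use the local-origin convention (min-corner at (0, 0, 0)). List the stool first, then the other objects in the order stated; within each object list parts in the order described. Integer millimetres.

translate([0, 0, 378]) cube([259, 336, 39]);
cube([44, 44, 378]);
translate([215, 0, 0]) cube([44, 44, 378]);
translate([0, 292, 0]) cube([44, 44, 378]);
translate([215, 292, 0]) cube([44, 44, 378]);
translate([259, 0, 0]) {
  cube([40, 38, 547]);
  translate([557, 0, 0]) cube([40, 38, 547]);
  translate([40, 0, 0]) cube([517, 38, 40]);
  translate([40, 0, 507]) cube([517, 38, 40]);
}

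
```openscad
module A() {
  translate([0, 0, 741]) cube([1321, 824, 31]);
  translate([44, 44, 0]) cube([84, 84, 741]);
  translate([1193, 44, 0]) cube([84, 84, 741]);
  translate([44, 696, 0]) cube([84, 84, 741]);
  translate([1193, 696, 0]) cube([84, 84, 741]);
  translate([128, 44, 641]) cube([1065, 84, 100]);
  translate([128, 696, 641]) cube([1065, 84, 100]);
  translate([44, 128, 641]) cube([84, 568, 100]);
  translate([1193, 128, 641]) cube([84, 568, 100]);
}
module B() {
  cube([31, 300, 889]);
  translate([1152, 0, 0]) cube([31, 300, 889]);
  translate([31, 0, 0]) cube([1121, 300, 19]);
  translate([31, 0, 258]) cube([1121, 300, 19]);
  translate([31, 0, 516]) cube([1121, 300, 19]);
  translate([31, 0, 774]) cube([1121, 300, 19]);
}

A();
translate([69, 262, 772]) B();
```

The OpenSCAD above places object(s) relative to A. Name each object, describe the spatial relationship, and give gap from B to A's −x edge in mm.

The bookshelf's min-x is at 69; the table's min-x is 0; gap = 69 mm.

A is a table. B is a bookshelf. The bookshelf is on top of the table, centred. The gap from the bookshelf to the table's −x edge is 69 mm.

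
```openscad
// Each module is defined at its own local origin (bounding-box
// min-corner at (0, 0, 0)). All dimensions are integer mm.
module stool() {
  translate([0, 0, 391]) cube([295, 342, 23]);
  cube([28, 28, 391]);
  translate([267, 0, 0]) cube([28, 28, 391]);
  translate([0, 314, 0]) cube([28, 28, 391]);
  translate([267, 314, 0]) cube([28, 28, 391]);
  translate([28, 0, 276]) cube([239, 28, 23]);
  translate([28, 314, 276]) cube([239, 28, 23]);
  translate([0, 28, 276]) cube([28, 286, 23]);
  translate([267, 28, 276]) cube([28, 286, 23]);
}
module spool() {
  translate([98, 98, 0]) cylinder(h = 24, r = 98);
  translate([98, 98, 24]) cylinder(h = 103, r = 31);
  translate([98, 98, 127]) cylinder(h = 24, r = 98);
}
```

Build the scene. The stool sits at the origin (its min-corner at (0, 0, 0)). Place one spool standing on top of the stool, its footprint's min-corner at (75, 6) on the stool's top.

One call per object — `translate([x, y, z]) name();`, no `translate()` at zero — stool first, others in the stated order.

stool();
translate([75, 6, 414]) spool();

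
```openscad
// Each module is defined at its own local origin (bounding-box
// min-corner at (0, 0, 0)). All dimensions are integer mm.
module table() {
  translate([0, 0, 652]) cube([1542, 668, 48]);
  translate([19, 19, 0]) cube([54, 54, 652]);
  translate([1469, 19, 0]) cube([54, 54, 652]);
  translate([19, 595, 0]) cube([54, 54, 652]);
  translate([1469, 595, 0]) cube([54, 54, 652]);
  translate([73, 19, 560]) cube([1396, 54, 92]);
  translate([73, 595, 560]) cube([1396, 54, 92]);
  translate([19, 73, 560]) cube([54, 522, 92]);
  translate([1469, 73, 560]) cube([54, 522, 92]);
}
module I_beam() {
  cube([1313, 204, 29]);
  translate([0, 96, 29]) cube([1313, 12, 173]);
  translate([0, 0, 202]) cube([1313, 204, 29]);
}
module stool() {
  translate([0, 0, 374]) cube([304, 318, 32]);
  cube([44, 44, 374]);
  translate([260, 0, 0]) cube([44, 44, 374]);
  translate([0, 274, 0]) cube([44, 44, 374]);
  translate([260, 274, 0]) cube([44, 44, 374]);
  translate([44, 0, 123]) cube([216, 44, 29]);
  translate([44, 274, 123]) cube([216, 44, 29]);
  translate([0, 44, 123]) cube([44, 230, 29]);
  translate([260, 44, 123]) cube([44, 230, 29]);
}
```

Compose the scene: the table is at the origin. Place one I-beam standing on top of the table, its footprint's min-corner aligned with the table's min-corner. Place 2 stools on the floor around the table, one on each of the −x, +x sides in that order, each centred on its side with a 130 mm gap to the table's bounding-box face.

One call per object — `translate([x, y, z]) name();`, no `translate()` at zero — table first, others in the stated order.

table();
translate([0, 0, 700]) I_beam();
translate([-434, 175, 0]) stool();
translate([1672, 175, 0]) stool();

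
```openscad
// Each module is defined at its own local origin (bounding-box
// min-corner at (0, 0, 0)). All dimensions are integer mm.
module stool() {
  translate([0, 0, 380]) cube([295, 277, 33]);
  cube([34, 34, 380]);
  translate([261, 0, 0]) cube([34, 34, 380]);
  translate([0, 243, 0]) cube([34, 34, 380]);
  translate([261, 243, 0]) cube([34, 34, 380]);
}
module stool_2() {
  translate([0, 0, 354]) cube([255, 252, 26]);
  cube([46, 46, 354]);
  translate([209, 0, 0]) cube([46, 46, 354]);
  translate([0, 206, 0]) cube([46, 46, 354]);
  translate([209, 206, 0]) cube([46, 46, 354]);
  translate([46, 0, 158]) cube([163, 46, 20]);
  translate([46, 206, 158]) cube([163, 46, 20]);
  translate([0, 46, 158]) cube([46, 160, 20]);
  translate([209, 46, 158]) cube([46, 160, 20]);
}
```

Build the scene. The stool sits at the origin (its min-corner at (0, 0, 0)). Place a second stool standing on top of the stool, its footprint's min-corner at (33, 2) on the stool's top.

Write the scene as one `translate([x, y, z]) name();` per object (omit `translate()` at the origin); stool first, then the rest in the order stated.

stool();
translate([33, 2, 413]) stool_2();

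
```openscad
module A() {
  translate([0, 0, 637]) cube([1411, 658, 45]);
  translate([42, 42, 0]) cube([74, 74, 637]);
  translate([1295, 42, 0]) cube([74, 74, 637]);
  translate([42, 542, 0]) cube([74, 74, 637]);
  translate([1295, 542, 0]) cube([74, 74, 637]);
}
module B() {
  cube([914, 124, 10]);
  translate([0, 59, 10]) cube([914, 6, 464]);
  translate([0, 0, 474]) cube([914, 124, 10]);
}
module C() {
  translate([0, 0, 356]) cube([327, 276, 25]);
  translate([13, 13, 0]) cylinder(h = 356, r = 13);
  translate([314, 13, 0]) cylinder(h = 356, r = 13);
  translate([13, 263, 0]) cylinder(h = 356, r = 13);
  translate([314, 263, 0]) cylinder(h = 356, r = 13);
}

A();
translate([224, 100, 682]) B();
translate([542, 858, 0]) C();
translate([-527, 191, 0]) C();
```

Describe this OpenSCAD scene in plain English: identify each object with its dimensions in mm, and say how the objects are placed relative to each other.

A is a rectangular dining table. The top is 1411×658×45 mm with its upper surface at z = 682 mm. It stands on four 74×74 mm square legs, each inset 42 mm from the nearest pair of top edges, running from the floor to the underside of the top.

B is an I-beam lying along x, 914 mm long. Overall section height 484 mm. Two flanges 124 mm wide (y) and 10 mm thick, one on the floor and one at the top; a web 6 mm thick runs between them, centred on the flange width.

C is a simple wooden stool: a rectangular seat 327 mm (x) by 276 mm (y), 25 mm thick, top face at z = 381 mm, on four round legs, each 26 mm in diameter. The legs rest on z = 0, each leg's axis is inset half a diameter from the nearest pair of seat edges (so the leg's bounding box is flush with the corner).

The I-beam is on top of the table. Two stools sit around the table at the +y, −x sides.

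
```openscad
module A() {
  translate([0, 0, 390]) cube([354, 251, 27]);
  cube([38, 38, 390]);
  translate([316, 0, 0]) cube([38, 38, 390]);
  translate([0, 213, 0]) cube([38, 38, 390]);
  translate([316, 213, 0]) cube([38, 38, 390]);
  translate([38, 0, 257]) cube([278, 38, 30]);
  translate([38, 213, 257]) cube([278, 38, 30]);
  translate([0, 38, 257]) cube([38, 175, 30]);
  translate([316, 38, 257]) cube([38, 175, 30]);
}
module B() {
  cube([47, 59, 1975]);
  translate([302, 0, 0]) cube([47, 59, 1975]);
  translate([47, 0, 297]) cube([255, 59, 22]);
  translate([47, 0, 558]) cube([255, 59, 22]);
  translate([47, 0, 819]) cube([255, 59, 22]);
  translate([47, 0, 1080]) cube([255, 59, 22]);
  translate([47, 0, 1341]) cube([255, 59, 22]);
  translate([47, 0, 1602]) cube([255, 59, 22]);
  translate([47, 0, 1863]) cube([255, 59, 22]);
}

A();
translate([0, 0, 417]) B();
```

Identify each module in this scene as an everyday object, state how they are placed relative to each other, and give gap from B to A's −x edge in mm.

The ladder's min-x is at 0; the stool's min-x is 0; gap = 0 mm.

A is a stool. B is a ladder. The ladder is on top of the stool. The gap from the ladder to the stool's −x edge is 0 mm.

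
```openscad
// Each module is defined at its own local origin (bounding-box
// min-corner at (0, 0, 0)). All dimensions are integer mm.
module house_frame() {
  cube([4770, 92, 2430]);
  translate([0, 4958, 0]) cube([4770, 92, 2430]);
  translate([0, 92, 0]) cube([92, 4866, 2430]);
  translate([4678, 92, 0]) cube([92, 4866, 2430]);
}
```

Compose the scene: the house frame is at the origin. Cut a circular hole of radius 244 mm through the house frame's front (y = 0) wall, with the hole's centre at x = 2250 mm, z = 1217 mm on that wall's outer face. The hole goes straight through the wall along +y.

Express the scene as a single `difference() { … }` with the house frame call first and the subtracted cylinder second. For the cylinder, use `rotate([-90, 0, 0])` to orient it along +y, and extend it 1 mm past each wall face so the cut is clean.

difference() {
  house_frame();
  translate([2250, -1, 1217]) rotate([-90, 0, 0]) cylinder(h = 94, r = 244);
}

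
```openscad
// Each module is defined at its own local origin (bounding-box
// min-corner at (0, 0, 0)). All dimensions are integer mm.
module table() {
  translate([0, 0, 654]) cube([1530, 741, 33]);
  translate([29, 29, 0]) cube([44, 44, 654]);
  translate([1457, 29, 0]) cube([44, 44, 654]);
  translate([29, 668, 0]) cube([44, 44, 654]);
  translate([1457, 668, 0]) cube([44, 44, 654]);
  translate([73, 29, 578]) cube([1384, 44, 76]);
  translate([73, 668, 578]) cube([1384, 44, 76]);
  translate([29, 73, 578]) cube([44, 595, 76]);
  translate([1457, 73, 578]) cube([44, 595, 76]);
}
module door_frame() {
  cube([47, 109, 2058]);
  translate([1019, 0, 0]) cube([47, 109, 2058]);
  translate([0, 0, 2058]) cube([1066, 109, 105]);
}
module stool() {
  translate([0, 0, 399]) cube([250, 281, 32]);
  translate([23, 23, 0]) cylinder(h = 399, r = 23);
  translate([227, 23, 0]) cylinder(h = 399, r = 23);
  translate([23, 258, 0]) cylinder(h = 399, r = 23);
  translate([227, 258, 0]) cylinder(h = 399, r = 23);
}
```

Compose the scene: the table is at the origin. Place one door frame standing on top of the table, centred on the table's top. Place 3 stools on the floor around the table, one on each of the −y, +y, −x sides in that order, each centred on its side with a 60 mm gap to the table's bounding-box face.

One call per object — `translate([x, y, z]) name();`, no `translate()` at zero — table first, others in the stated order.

table();
translate([232, 316, 687]) door_frame();
translate([640, -341, 0]) stool();
translate([640, 801, 0]) stool();
translate([-310, 230, 0]) stool();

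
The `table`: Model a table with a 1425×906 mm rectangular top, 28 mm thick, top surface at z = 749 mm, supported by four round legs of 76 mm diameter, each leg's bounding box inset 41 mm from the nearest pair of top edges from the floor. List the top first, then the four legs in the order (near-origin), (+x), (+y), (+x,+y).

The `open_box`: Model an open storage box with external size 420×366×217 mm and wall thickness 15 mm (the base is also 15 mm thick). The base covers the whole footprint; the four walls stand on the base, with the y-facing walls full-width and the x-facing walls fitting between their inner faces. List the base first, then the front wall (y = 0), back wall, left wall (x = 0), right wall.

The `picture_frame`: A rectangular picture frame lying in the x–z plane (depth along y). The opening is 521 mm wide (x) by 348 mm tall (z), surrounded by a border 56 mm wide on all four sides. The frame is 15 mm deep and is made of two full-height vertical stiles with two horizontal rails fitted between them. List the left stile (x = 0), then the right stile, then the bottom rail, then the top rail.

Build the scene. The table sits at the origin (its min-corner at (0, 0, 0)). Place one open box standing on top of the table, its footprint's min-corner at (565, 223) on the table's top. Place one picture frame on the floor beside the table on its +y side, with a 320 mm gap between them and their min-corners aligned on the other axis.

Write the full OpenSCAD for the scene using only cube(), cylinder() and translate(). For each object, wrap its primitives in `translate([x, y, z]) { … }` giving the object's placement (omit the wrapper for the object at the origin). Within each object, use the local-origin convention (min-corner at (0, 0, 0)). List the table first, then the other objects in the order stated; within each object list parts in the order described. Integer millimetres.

translate([0, 0, 721]) cube([1425, 906, 28]);
translate([79, 79, 0]) cylinder(h = 721, r = 38);
translate([1346, 79, 0]) cylinder(h = 721, r = 38);
translate([79, 827, 0]) cylinder(h = 721, r = 38);
translate([1346, 827, 0]) cylinder(h = 721, r = 38);
translate([565, 223, 749]) {
  cube([420, 366, 15]);
  translate([0, 0, 15]) cube([420, 15, 202]);
  translate([0, 351, 15]) cube([420, 15, 202]);
  translate([0, 15, 15]) cube([15, 336, 202]);
  translate([405, 15, 15]) cube([15, 336, 202]);
}
translate([0, 1226, 0]) {
  cube([56, 15, 460]);
  translate([577, 0, 0]) cube([56, 15, 460]);
  translate([56, 0, 0]) cube([521, 15, 56]);
  translate([56, 0, 404]) cube([521, 15, 56]);
}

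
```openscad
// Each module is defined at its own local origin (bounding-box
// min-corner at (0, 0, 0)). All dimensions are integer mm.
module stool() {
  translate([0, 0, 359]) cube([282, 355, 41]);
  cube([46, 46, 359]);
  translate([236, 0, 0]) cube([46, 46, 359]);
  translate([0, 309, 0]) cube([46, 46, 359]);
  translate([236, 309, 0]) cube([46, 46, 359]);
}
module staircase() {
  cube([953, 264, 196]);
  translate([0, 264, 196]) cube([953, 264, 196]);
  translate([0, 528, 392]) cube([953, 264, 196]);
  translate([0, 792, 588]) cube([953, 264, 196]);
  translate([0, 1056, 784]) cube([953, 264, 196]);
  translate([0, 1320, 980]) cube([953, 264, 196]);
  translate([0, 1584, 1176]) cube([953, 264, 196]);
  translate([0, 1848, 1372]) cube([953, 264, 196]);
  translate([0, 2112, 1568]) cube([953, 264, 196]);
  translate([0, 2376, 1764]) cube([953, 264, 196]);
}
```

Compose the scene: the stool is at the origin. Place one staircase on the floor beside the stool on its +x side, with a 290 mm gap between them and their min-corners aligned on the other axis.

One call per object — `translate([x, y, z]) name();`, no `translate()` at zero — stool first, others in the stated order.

stool();
translate([572, 0, 0]) staircase();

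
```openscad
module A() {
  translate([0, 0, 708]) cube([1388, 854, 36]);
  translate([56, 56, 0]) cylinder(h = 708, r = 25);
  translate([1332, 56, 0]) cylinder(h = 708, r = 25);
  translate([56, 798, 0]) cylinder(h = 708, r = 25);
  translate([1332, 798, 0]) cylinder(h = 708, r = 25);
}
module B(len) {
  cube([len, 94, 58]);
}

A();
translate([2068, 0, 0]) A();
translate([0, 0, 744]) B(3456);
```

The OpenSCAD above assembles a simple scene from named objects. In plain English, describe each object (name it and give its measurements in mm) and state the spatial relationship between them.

A is a rectangular dining table. The top is 1388×854×36 mm with its upper surface at z = 744 mm. It stands on four round legs of 50 mm diameter, each leg's bounding box inset 31 mm from the nearest pair of top edges, running from the floor to the underside of the top.

B is a rectangular beam 3456 mm long (x), 94 mm deep (y), 58 mm thick (z).

The beam spans the tops of two tables placed 680 mm apart, resting at z = 744 mm.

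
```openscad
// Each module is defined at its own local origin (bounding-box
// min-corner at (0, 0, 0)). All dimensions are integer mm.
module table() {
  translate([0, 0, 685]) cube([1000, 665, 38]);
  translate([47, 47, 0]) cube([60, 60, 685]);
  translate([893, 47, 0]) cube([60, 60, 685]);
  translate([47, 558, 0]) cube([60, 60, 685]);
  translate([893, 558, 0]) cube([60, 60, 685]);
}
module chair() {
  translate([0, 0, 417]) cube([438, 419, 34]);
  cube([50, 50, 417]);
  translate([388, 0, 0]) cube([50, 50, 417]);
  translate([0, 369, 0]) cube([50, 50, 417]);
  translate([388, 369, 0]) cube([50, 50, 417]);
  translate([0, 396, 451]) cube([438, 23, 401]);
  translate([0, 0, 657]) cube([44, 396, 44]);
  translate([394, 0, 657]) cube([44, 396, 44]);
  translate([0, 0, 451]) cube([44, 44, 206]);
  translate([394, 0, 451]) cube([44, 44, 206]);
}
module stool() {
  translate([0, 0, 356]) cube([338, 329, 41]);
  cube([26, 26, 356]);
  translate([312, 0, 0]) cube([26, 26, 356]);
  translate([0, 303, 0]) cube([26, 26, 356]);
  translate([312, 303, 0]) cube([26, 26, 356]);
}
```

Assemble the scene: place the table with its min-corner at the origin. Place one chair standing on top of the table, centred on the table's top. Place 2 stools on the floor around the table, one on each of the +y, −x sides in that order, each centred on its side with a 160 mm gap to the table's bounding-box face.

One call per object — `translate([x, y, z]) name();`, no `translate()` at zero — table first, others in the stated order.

table();
translate([281, 123, 723]) chair();
translate([331, 825, 0]) stool();
translate([-498, 168, 0]) stool();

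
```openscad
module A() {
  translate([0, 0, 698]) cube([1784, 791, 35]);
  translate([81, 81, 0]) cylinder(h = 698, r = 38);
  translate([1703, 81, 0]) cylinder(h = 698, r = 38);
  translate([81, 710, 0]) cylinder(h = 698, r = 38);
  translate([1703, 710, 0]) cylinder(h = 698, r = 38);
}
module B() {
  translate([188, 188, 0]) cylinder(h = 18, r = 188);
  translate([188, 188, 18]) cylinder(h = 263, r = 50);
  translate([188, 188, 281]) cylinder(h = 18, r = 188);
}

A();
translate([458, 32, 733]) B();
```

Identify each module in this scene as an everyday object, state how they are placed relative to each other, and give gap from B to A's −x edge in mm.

The spool's min-x is at 458; the table's min-x is 0; gap = 458 mm.

A is a table. B is a spool. The spool is on top of the table. The gap from the spool to the table's −x edge is 458 mm.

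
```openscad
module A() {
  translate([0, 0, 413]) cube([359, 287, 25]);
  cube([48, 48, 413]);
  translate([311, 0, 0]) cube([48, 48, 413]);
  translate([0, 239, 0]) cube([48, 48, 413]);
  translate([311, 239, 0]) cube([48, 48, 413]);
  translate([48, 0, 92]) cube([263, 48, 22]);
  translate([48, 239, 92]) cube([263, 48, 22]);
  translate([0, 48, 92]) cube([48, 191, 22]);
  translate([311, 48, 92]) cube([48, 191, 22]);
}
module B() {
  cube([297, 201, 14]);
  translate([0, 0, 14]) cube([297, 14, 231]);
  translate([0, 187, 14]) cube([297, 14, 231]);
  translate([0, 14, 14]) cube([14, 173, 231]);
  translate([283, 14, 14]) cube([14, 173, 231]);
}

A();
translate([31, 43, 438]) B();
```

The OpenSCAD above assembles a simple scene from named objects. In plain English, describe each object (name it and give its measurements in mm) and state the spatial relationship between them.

A is a four-legged stool. The seat is 359×287 mm, 25 mm thick, top at z = 438 mm. It stands on four square legs, each 48×48 mm in cross-section, from z = 0 to the seat underside, each flush with a corner of the seat. Four stretchers, 48 mm wide and 22 mm tall, connect adjacent legs with their undersides at z = 92 mm, each running between the inner faces of the legs it joins and aligned with the legs' outer faces on the other axis.

B is an open-topped rectangular box: outside dimensions 297×201×245 mm, with a uniform wall and base thickness of 14 mm. The base is a full 297×201 slab on the floor; four walls sit on top of the base. The front and back walls (the −y and +y sides) span the full width; the two side walls fit between them.

The open box is on top of the stool, centred.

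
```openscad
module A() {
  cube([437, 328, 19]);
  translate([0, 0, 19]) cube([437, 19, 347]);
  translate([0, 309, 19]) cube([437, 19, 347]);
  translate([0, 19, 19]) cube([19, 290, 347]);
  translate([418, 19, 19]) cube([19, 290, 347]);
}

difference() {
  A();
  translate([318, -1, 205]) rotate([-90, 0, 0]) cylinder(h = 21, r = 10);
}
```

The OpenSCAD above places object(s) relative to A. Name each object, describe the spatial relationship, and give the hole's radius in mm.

The subtracted cylinder has r = 10 mm.

A is an open box. The open box has a circular hole through its front wall. The hole's radius is 10 mm.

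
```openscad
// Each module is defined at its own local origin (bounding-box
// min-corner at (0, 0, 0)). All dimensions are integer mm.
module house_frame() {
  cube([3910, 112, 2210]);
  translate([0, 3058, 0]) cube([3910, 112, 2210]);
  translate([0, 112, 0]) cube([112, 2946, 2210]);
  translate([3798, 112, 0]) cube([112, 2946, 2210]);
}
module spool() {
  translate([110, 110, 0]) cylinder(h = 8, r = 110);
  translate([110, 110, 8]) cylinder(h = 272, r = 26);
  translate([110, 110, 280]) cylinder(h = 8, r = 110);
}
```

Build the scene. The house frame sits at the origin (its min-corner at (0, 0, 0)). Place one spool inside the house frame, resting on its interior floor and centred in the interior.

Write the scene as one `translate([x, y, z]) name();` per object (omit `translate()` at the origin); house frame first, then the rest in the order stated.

house_frame();
translate([1845, 1475, 0]) spool();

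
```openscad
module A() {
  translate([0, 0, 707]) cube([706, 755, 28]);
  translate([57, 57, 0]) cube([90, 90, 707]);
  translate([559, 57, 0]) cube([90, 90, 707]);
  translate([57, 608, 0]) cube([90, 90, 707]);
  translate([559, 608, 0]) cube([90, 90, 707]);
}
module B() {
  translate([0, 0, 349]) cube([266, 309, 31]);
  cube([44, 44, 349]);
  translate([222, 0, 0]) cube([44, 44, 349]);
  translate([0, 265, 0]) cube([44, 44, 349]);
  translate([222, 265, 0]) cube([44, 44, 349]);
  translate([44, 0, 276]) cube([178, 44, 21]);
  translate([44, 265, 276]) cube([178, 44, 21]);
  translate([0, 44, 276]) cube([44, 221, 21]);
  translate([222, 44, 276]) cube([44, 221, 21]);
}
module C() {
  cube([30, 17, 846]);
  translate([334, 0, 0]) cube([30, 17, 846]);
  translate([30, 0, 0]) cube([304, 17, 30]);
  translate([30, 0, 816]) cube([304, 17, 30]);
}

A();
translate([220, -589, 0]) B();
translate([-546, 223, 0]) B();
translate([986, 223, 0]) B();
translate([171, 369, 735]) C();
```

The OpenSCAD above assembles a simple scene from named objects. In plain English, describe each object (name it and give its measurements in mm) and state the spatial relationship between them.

A is a table with a 706×755 mm rectangular top, 28 mm thick, top surface at z = 735 mm, supported by four 90×90 mm square legs, each inset 57 mm from the nearest pair of top edges, running from the floor.

B is a four-legged stool. The seat is a 266×309×31 mm slab whose top surface is at z = 380 mm; four square legs, each 44×44 mm in cross-section, run from the floor (z = 0) to the underside of the seat, each flush with a corner of the seat. Four stretchers, 44 mm wide and 21 mm tall, connect adjacent legs with their undersides at z = 276 mm, each running between the inner faces of the legs it joins and aligned with the legs' outer faces on the other axis.

C is a picture frame with a 304×786 mm rectangular opening (x by z) and a uniform 30 mm border on every side. Frame depth is 17 mm along y. It is built from two vertical stiles running the full outside height and two horizontal rails spanning the gap between the stiles.

Three stools sit around the table at the −y, −x, +x sides. The picture frame is on top of the table, centred.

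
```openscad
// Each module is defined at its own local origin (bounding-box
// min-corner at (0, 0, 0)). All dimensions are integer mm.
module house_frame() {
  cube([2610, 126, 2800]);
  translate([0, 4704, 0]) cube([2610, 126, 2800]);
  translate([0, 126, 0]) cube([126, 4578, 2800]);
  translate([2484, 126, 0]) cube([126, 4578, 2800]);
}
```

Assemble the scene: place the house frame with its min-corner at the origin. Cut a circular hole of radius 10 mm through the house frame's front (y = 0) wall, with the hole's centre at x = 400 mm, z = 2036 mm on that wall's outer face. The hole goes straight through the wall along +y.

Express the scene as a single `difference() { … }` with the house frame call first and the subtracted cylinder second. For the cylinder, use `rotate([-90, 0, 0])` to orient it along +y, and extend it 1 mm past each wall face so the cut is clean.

difference() {
  house_frame();
  translate([400, -1, 2036]) rotate([-90, 0, 0]) cylinder(h = 128, r = 10);
}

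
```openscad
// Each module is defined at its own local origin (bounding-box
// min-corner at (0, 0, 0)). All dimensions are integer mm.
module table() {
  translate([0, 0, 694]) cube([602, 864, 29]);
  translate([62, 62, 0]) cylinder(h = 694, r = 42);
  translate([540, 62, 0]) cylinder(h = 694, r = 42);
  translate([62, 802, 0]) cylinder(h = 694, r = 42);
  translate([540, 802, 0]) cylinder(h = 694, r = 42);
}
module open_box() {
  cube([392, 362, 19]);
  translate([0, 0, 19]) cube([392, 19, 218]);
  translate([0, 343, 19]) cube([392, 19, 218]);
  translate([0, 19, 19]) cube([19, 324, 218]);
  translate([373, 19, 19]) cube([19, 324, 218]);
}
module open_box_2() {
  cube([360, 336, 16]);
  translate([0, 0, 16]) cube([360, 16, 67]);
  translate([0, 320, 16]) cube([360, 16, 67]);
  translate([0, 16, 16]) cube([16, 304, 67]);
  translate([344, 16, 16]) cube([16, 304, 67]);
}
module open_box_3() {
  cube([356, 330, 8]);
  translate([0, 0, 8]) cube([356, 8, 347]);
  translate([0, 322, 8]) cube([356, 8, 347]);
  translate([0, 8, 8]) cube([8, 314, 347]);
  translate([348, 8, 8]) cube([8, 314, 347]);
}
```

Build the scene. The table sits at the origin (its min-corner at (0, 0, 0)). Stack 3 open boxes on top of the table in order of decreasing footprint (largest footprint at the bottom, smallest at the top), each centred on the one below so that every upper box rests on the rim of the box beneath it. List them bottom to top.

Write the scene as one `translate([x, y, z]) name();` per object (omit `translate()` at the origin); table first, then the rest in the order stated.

table();
translate([105, 251, 723]) open_box();
translate([121, 264, 960]) open_box_2();
translate([123, 267, 1043]) open_box_3();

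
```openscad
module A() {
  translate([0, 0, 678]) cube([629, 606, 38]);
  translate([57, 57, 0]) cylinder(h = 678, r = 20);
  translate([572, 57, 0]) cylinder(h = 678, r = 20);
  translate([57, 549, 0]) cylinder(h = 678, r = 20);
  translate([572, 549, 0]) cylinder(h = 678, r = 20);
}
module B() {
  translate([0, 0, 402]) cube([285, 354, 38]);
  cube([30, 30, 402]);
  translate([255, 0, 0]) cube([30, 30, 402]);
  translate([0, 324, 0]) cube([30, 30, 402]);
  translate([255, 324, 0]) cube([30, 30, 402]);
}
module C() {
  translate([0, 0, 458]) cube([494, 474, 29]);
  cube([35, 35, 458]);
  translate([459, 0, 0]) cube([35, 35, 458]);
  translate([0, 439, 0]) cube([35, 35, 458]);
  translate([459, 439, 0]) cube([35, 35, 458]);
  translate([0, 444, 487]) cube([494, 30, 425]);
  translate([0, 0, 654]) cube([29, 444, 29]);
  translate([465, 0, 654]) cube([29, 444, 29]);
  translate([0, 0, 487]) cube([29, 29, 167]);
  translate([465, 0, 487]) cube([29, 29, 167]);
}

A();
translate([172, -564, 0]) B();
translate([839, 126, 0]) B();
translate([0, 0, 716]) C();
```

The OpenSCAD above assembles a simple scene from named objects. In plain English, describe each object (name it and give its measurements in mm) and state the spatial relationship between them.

A is a rectangular dining table. The top is 629×606×38 mm with its upper surface at z = 716 mm. It stands on four round legs of 40 mm diameter, each leg's bounding box inset 37 mm from the nearest pair of top edges, running from the floor to the underside of the top.

B is a simple wooden stool: a rectangular seat 285 mm (x) by 354 mm (y), 38 mm thick, top face at z = 440 mm, on four square legs, each 30×30 mm in cross-section. The legs rest on z = 0, each flush with a corner of the seat.

C is a chair: 494×474 mm seat, 29 mm thick, top at z = 487 mm, on four 35 mm square corner legs flush with the seat edges. A 30 mm thick backrest slab spans the full seat width, extending 425 mm above the seat top, its back face flush with the seat's +y edge. Two armrests of 29×29 mm section run along each side from the seat's front edge to the front of the backrest, top faces 196 mm above the seat top and outer faces flush with the seat's x-edges; a 29×29 mm post under the front of each armrest stands on the seat at the front corner.

Two stools sit around the table at the −y, +x sides. The chair is on top of the table.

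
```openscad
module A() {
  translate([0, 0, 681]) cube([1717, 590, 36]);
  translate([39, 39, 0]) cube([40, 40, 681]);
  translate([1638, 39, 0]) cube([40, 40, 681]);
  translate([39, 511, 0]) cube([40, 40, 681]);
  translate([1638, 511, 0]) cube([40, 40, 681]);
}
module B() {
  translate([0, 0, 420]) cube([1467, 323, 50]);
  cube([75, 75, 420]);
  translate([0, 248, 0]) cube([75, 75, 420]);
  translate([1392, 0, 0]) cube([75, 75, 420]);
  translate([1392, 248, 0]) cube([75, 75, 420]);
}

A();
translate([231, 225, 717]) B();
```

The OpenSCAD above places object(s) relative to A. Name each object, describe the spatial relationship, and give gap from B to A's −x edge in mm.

The bench's min-x is at 231; the table's min-x is 0; gap = 231 mm.

A is a table. B is a bench. The bench is on top of the table. The gap from the bench to the table's −x edge is 231 mm.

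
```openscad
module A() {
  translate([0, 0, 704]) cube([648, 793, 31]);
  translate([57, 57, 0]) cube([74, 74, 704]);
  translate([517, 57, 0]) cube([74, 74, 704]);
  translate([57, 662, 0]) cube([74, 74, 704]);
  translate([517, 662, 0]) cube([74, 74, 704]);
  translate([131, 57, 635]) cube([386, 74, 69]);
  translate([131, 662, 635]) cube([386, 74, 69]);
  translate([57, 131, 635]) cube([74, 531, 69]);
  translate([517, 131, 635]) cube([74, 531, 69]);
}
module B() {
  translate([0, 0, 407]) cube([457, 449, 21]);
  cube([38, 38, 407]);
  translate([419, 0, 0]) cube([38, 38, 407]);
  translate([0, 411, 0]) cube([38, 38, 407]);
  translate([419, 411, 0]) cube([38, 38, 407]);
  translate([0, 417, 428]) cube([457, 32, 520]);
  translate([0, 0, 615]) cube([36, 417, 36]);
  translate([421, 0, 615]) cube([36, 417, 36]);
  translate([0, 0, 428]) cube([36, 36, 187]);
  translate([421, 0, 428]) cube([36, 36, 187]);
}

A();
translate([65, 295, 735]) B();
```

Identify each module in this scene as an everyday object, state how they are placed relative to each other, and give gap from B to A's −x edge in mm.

The chair's min-x is at 65; the table's min-x is 0; gap = 65 mm.

A is a table. B is a chair. The chair is on top of the table. The gap from the chair to the table's −x edge is 65 mm.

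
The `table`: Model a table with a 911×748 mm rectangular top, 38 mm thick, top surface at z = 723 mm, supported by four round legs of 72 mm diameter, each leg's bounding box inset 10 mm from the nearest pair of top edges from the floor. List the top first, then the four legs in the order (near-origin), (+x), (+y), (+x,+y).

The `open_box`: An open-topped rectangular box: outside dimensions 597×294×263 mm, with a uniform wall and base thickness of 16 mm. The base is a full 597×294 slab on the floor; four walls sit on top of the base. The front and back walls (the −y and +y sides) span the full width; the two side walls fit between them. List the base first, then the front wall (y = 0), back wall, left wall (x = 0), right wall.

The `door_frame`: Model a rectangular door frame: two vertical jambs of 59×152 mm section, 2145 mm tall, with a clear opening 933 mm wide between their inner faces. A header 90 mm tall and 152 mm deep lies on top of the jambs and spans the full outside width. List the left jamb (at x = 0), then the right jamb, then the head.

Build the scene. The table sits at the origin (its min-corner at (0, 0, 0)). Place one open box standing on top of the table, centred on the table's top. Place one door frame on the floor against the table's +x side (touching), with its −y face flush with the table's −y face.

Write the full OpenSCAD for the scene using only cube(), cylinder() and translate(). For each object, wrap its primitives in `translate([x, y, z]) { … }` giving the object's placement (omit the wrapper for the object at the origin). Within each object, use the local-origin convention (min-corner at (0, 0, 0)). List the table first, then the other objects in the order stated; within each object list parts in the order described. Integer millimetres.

translate([0, 0, 685]) cube([911, 748, 38]);
translate([46, 46, 0]) cylinder(h = 685, r = 36);
translate([865, 46, 0]) cylinder(h = 685, r = 36);
translate([46, 702, 0]) cylinder(h = 685, r = 36);
translate([865, 702, 0]) cylinder(h = 685, r = 36);
translate([157, 227, 723]) {
  cube([597, 294, 16]);
  translate([0, 0, 16]) cube([597, 16, 247]);
  translate([0, 278, 16]) cube([597, 16, 247]);
  translate([0, 16, 16]) cube([16, 262, 247]);
  translate([581, 16, 16]) cube([16, 262, 247]);
}
translate([911, 0, 0]) {
  cube([59, 152, 2145]);
  translate([992, 0, 0]) cube([59, 152, 2145]);
  translate([0, 0, 2145]) cube([1051, 152, 90]);
}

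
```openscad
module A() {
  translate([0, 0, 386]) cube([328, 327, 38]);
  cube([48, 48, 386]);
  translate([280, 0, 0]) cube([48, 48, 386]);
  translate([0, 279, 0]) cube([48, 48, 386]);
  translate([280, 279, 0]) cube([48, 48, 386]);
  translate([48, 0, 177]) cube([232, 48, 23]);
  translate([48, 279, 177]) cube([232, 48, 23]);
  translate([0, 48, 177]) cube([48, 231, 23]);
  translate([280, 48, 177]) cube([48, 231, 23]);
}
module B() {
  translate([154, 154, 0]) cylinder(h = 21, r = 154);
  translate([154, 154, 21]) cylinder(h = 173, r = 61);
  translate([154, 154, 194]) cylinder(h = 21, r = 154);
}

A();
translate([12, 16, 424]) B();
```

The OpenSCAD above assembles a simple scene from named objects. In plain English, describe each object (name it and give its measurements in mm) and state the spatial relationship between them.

A is a simple wooden stool: a rectangular seat 328 mm (x) by 327 mm (y), 38 mm thick, top face at z = 424 mm, on four square legs, each 48×48 mm in cross-section. The legs rest on z = 0, each flush with a corner of the seat. Four stretchers, 48 mm wide and 23 mm tall, connect adjacent legs with their undersides at z = 177 mm, each running between the inner faces of the legs it joins and aligned with the legs' outer faces on the other axis.

B is a spool: two coaxial disc flanges of radius 154 mm and thickness 21 mm, joined by a core cylinder of radius 61 mm and height 173 mm. The lower flange rests on z = 0 and the three cylinders share a vertical axis.

The spool is on top of the stool.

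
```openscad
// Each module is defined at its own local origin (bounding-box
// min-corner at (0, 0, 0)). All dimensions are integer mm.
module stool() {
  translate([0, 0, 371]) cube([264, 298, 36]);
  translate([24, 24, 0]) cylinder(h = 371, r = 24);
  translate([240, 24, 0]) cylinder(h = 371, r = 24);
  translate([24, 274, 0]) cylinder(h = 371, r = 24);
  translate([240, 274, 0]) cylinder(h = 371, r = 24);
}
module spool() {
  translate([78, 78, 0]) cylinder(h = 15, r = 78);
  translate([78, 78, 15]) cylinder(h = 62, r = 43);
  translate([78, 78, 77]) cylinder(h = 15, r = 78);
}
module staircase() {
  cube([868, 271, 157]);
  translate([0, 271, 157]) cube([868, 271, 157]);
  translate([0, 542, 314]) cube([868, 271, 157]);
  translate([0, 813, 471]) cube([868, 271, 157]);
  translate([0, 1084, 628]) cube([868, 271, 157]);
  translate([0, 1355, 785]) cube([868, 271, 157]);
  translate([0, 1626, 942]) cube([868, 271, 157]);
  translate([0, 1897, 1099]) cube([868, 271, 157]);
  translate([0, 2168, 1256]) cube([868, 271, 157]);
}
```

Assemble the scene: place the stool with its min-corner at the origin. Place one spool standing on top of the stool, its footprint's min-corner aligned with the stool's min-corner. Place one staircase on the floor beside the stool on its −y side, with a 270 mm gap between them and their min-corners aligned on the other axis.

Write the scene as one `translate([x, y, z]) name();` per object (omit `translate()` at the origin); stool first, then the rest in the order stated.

stool();
translate([0, 0, 407]) spool();
translate([0, -2709, 0]) staircase();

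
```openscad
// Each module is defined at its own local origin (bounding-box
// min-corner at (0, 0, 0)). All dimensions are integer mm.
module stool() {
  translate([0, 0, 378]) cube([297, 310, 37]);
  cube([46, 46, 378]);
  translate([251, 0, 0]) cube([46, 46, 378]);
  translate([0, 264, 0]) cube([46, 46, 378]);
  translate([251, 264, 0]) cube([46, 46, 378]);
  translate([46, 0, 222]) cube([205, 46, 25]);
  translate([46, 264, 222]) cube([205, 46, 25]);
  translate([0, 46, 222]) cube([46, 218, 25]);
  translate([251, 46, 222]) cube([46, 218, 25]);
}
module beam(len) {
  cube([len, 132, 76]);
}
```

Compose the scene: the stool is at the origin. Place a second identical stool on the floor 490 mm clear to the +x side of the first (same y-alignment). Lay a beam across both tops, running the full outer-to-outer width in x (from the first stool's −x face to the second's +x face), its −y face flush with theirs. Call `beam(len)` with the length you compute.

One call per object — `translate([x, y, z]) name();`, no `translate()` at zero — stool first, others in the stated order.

stool();
translate([787, 0, 0]) stool();
translate([0, 0, 415]) beam(1084);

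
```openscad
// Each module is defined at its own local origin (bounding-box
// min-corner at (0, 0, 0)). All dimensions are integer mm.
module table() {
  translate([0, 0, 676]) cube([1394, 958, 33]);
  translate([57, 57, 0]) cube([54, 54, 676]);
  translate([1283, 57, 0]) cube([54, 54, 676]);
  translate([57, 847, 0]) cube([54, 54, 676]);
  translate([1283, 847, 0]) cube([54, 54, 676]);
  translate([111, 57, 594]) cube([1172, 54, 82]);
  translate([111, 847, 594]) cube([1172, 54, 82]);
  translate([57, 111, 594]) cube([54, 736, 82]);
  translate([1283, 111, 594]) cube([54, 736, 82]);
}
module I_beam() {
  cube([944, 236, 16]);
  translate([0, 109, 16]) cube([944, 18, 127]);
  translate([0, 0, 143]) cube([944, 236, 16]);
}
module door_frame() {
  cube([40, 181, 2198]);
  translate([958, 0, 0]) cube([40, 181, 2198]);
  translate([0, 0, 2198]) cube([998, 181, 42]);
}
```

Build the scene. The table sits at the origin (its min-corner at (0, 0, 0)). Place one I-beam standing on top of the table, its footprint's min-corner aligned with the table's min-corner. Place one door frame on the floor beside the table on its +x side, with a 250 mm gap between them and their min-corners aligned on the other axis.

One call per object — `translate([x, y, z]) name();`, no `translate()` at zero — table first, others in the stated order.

table();
translate([0, 0, 709]) I_beam();
translate([1644, 0, 0]) door_frame();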